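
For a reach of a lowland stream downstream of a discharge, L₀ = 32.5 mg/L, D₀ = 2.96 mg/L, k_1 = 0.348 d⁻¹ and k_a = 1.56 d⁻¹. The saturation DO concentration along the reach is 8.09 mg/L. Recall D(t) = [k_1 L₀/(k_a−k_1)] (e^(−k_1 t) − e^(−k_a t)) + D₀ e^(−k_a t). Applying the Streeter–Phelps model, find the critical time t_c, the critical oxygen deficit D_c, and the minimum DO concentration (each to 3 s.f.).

t_c = [1/(k_a−k_1)] ln[(k_a/k_1)(1 − D₀(k_a−k_1)/(k_1 L₀))]
= [1/(1.56−0.348)] ln[(1.56/0.348)(1 − 2.96×1.212/(0.348×32.5))]
= (1/1.212) ln[4.483 × 0.6828] = 0.8251 × ln(3.061) = 0.8251 × 1.119 = 0.9230 d.
D_c = (k_1/k_a) L₀ e^(−k_1 t_c) = (0.348/1.56) × 32.5 × e^(−0.348×0.9230) = 0.2231 × 32.5 × 0.7253 = 5.258 mg/L.
Minimum DO = C_s − D_c = 8.09 − 5.258 = 2.832 mg/L.

t_c ≈ 0.923 d; D_c ≈ 5.26 mg/L; min DO ≈ 2.83 mg/L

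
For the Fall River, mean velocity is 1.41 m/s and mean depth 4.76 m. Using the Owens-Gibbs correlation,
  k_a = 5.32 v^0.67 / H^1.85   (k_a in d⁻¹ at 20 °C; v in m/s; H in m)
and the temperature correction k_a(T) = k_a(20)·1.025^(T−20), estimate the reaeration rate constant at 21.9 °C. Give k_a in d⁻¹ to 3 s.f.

k_a(20) = 5.32 × 1.41^0.67 / 4.76^1.85 = 5.32 × 1.259 / 17.93 = 0.3735 d⁻¹.
k_a(21.9) = 0.3735 × 1.025^(21.9−20) = 0.3735 × 1.048 = 0.3915 d⁻¹.

k_a ≈ 0.391 d⁻¹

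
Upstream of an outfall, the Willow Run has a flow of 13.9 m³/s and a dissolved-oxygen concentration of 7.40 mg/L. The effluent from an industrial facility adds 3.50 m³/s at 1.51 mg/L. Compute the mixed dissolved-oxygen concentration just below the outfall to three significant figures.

Flow-weighted mixing: C = (Q_r C_r + Q_w C_w)/(Q_r + Q_w)
= (13.9×7.40 + 3.50×1.51)/(13.9 + 3.50) = 108.1/17.40 = 6.215 mg/L.

6.22 mg/L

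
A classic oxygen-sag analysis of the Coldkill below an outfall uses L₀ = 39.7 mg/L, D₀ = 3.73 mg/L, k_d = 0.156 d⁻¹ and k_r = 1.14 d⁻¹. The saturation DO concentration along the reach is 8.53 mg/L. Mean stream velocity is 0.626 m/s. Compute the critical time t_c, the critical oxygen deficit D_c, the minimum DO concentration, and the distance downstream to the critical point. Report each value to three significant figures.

t_c ≈ 1.11 d; D_c ≈ 4.57 mg/L; min DO ≈ 3.96 mg/L; x_c ≈ 60.0 km

With k_r/k_d = 7.308 and 1 − D₀(k_r−k_d)/(k_d L₀) = 0.4074,
t_c = ln(7.308 × 0.4074) / (1.14 − 0.156) = ln(2.977) / 0.9840 = 1.091/0.9840 = 1.109 d.
D_c = (k_d/k_r) L₀ e^(−k_d t_c) = (0.156/1.14) × 39.7 × e^(−0.156×1.109) = 0.1368 × 39.7 × 0.8412 = 4.570 mg/L.
Minimum DO = C_s − D_c = 8.53 − 4.570 = 3.960 mg/L.
x_c = v t_c = 0.626 m/s × 1.109 d × 86400 s/d = 59960 m ≈ 60.0 km.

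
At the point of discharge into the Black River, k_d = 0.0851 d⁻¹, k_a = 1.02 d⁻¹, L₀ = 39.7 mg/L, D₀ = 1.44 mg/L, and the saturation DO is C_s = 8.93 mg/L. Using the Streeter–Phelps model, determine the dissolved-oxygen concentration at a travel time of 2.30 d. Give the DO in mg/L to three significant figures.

DO ≈ 6.17 mg/L

k_d L₀/(k_a−k_d) = 0.0851×39.7/(1.02−0.0851) = 3.378/0.9349 = 3.614 mg/L.
e^(−k_d t) = e^(−0.0851×2.300) = 0.8222; e^(−k_a t) = e^(−1.02×2.300) = 0.09575.
D = 3.614 × (0.8222 − 0.09575) + 1.44 × 0.09575 = 2.625 + 0.1379 = 2.763 mg/L.
DO = C_s − D = 8.93 − 2.763 = 6.167 mg/L.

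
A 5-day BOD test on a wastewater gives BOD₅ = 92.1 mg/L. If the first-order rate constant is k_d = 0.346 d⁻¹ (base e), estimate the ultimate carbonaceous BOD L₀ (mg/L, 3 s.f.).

L₀ ≈ 112 mg/L

BOD₅ = L₀(1 − e^(−5k_d)) ⇒ L₀ = BOD₅ / (1 − e^(−5×0.346))
= 92.1 / (1 − 0.1773) = 92.1 / 0.8227 = 111.9 mg/L.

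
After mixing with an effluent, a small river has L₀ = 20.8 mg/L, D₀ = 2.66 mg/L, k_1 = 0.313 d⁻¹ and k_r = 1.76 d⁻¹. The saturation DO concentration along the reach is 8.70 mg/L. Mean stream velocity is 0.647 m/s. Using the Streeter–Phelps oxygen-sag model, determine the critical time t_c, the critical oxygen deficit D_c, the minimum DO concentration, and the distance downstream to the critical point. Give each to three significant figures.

t_c ≈ 0.575 d; D_c ≈ 3.09 mg/L; min DO ≈ 5.61 mg/L; x_c ≈ 32.2 km

At the critical point dD/dt = 0, so k_1 L₀ e^(−k_1 t) = k_r D. Substituting D(t) from the Streeter–Phelps equation and solving for t gives
t_c = ln[(k_r/k_1)(1 − D₀(k_r−k_1)/(k_1 L₀))] / (k_r−k_1).
Here k_r−k_1 = 1.447 d⁻¹ and 1 − D₀(k_r−k_1)/(k_1 L₀) = 1 − 2.66×1.447/(0.313×20.8) = 0.4088, so
t_c = ln(5.623 × 0.4088) / 1.447 = 0.8323 / 1.447 = 0.5752 d.
D_c = (k_1/k_r) L₀ e^(−k_1 t_c) = (0.313/1.76) × 20.8 × e^(−0.313×0.5752) = 0.1778 × 20.8 × 0.8352 = 3.090 mg/L.
Minimum DO = C_s − D_c = 8.70 − 3.090 = 5.610 mg/L.
x_c = v t_c = 0.647 m/s × 0.5752 d × 86400 s/d = 32150 m ≈ 32.2 km.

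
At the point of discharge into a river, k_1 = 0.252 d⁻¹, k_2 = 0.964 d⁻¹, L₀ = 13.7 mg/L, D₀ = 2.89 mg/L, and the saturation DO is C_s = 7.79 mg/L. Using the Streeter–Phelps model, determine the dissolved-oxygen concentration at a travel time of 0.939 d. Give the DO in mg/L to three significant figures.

k_1 L₀/(k_2−k_1) = 0.252×13.7/(0.964−0.252) = 3.452/0.7120 = 4.849 mg/L.
e^(−k_1 t) = e^(−0.252×0.9390) = 0.7893; e^(−k_2 t) = e^(−0.964×0.9390) = 0.4045.
D = 4.849 × (0.7893 − 0.4045) + 2.89 × 0.4045 = 1.866 + 1.169 = 3.035 mg/L.
DO = C_s − D = 7.79 − 3.035 = 4.755 mg/L.

DO ≈ 4.76 mg/L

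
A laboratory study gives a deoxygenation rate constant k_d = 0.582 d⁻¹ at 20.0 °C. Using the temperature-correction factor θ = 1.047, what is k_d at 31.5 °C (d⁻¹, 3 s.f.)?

k_d(T₂) = k_d(T₁) · θ^(T₂−T₁) = 0.582 × 1.047^(31.5−20.0)
= 0.582 × 1.047^11.5 = 0.582 × 1.696 = 0.9870 d⁻¹.

k_d ≈ 0.987 d⁻¹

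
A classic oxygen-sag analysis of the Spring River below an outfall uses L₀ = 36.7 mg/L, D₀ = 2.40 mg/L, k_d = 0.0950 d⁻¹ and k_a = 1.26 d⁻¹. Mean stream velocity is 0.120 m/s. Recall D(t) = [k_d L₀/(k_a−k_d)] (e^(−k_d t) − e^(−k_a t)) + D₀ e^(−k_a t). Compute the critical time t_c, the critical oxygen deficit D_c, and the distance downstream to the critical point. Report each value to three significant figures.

t_c ≈ 0.829 d; D_c ≈ 2.56 mg/L; x_c ≈ 8.59 km

At the critical point dD/dt = 0, so k_d L₀ e^(−k_d t) = k_a D. Substituting D(t) from the Streeter–Phelps equation and solving for t gives
t_c = ln[(k_a/k_d)(1 − D₀(k_a−k_d)/(k_d L₀))] / (k_a−k_d).
Here k_a−k_d = 1.165 d⁻¹ and 1 − D₀(k_a−k_d)/(k_d L₀) = 1 − 2.40×1.165/(0.0950×36.7) = 0.1980, so
t_c = ln(13.26 × 0.1980) / 1.165 = 0.9658 / 1.165 = 0.8290 d.
L(t_c) = L₀ e^(−k_d t_c) = 36.7 × 0.9243 = 33.92 mg/L, and at the critical point k_a D_c = k_d L, so D_c = (0.0950/1.26) × 33.92 = 2.558 mg/L.
x_c = v t_c = 0.120 m/s × 0.8290 d × 86400 s/d = 8595 m ≈ 8.59 km.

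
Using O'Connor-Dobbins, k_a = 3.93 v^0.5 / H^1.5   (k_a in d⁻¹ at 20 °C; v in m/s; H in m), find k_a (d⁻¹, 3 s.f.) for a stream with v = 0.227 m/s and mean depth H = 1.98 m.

k_a = 3.93 × 0.227^0.5 / 1.98^1.5 = 3.93 × 0.4764 / 2.786 = 0.6721 d⁻¹.

k_a ≈ 0.672 d⁻¹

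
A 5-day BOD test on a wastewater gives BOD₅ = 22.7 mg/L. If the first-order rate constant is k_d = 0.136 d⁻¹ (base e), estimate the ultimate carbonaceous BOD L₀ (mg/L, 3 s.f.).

BOD₅ = L₀(1 − e^(−5k_d)) ⇒ L₀ = BOD₅ / (1 − e^(−5×0.136))
= 22.7 / (1 − 0.5066) = 22.7 / 0.4934 = 46.01 mg/L.

L₀ ≈ 46.0 mg/L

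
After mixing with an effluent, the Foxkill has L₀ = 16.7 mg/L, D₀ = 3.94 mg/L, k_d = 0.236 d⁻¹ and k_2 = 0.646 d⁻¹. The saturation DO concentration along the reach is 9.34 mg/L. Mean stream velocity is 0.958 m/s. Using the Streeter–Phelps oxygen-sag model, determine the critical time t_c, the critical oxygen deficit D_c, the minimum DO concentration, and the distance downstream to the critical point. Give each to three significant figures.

t_c ≈ 1.17 d; D_c ≈ 4.63 mg/L; min DO ≈ 4.71 mg/L; x_c ≈ 96.8 km

At the critical point dD/dt = 0, so k_d L₀ e^(−k_d t) = k_2 D. Substituting D(t) from the Streeter–Phelps equation and solving for t gives
t_c = ln[(k_2/k_d)(1 − D₀(k_2−k_d)/(k_d L₀))] / (k_2−k_d).
Here k_2−k_d = 0.4100 d⁻¹ and 1 − D₀(k_2−k_d)/(k_d L₀) = 1 − 3.94×0.4100/(0.236×16.7) = 0.5901, so
t_c = ln(2.737 × 0.5901) / 0.4100 = 0.4795 / 0.4100 = 1.170 d.
D_c = (k_d/k_2) L₀ e^(−k_d t_c) = (0.236/0.646) × 16.7 × e^(−0.236×1.170) = 0.3653 × 16.7 × 0.7588 = 4.629 mg/L.
Minimum DO = C_s − D_c = 9.34 − 4.629 = 4.711 mg/L.
x_c = v t_c = 0.958 m/s × 1.170 d × 86400 s/d = 96810 m ≈ 96.8 km.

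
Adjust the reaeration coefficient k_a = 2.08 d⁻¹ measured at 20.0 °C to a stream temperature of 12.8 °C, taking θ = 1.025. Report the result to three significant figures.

k_a(T₂) = k_a(T₁) · θ^(T₂−T₁) = 2.08 × 1.025^(12.8−20.0)
= 2.08 × 1.025^-7.20 = 2.08 × 0.8371 = 1.741 d⁻¹.

k_a ≈ 1.74 d⁻¹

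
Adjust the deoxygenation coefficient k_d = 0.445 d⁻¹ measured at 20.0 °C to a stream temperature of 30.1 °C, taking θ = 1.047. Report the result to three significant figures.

k_d(T₂) = k_d(T₁) · θ^(T₂−T₁) = 0.445 × 1.047^(30.1−20.0)
= 0.445 × 1.047^10.1 = 0.445 × 1.590 = 0.7077 d⁻¹.

k_d ≈ 0.708 d⁻¹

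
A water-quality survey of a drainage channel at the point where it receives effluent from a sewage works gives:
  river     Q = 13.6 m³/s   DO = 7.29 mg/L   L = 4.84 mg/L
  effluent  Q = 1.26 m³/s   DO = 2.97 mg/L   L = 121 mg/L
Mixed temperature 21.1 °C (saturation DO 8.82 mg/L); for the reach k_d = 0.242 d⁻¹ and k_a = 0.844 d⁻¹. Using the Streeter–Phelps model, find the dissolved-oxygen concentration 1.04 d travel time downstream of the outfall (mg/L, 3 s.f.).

DO ≈ 5.90 mg/L

Mixed DO = (13.6×7.29 + 1.26×2.97)/(13.6+1.26) = 102.9/14.86 = 6.924 mg/L.
Mixed L₀ = (13.6×4.84 + 1.26×121)/(14.86) = 218.3/14.86 = 14.69 mg/L.
Initial deficit D₀ = C_s − DO₀ = 8.82 − 6.924 = 1.896 mg/L.
D(1.04) = [0.242×14.69/(0.844−0.242)](e^(−0.242×1.04) − e^(−0.844×1.04)) + 1.896 e^(−0.844×1.04)
= 5.905 × (0.7775 − 0.4157) + 1.896 × 0.4157 = 2.925 mg/L.
DO = 8.82 − 2.925 = 5.895 mg/L.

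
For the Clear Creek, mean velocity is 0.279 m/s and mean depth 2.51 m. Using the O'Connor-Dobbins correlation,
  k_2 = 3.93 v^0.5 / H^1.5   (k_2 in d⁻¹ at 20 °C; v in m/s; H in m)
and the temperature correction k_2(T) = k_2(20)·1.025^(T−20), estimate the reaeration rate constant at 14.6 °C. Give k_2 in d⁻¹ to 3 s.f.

k_2(20) = 3.93 × 0.279^0.5 / 2.51^1.5 = 3.93 × 0.5282 / 3.977 = 0.5220 d⁻¹.
k_2(14.6) = 0.5220 × 1.025^(14.6−20) = 0.5220 × 0.8752 = 0.4569 d⁻¹.

k_2 ≈ 0.457 d⁻¹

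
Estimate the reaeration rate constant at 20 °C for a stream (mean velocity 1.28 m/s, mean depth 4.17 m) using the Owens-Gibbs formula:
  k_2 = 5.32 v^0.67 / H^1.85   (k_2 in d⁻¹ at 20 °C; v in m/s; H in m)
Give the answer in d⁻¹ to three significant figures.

k_2 ≈ 0.447 d⁻¹

k_2 = 5.32 × 1.28^0.67 / 4.17^1.85 = 5.32 × 1.180 / 14.04 = 0.4472 d⁻¹.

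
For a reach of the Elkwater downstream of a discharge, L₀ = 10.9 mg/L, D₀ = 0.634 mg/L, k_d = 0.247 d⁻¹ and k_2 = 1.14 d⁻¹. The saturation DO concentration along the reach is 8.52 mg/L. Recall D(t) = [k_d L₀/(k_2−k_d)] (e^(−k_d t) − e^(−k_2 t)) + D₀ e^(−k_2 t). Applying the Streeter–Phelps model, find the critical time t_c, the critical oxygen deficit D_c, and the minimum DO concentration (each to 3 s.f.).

With k_2/k_d = 4.615 and 1 − D₀(k_2−k_d)/(k_d L₀) = 0.7897,
t_c = ln(4.615 × 0.7897) / (1.14 − 0.247) = ln(3.645) / 0.8930 = 1.293/0.8930 = 1.448 d.
D_c = (k_d/k_2) L₀ e^(−k_d t_c) = (0.247/1.14) × 10.9 × e^(−0.247×1.448) = 0.2167 × 10.9 × 0.6993 = 1.651 mg/L.
Minimum DO = C_s − D_c = 8.52 − 1.651 = 6.869 mg/L.

t_c ≈ 1.45 d; D_c ≈ 1.65 mg/L; min DO ≈ 6.87 mg/L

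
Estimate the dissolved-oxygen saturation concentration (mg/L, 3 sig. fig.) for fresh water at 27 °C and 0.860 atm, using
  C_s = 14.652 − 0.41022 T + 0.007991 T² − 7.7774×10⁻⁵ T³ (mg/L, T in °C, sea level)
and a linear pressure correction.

C_s ≈ 6.77 mg/L

At sea level: C_s = 14.652 − 0.41022×27 + 0.007991×27² − 7.7774×10⁻⁵×27³ = 7.871 mg/L.
Pressure correction: C_s' = 7.871 × 0.860 = 6.769 mg/L.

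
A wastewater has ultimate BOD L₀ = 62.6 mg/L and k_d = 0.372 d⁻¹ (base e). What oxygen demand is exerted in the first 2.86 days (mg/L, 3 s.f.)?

y ≈ 41.0 mg/L

y_t = L₀(1 − e^(−k_d t)) = 62.6 × (1 − e^(−0.372×2.86))
= 62.6 × (1 − 0.3451) = 62.6 × 0.6549 = 41.00 mg/L.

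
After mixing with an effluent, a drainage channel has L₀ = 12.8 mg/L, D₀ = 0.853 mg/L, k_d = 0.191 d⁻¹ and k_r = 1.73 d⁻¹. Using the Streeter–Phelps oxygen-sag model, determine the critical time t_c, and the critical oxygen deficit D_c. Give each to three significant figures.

t_c ≈ 0.932 d; D_c ≈ 1.18 mg/L

t_c = [1/(k_r−k_d)] ln[(k_r/k_d)(1 − D₀(k_r−k_d)/(k_d L₀))]
= [1/(1.73−0.191)] ln[(1.73/0.191)(1 − 0.853×1.539/(0.191×12.8))]
= (1/1.539) ln[9.058 × 0.4630] = 0.6498 × ln(4.194) = 0.6498 × 1.434 = 0.9315 d.
D_c = (k_d/k_r) L₀ e^(−k_d t_c) = (0.191/1.73) × 12.8 × e^(−0.191×0.9315) = 0.1104 × 12.8 × 0.8370 = 1.183 mg/L.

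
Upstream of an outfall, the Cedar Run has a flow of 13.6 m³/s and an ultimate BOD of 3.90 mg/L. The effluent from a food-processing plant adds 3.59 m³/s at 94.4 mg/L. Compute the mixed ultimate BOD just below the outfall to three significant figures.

22.8 mg/L

Flow-weighted mixing: C = (Q_r C_r + Q_w C_w)/(Q_r + Q_w)
= (13.6×3.90 + 3.59×94.4)/(13.6 + 3.59) = 391.9/17.19 = 22.80 mg/L.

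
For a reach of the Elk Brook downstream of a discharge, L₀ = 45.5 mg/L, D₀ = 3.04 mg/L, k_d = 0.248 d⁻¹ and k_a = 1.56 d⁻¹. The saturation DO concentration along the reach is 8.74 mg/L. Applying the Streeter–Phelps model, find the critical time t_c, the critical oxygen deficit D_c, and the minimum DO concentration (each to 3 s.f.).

t_c ≈ 1.07 d; D_c ≈ 5.55 mg/L; min DO ≈ 3.19 mg/L

t_c = [1/(k_a−k_d)] ln[(k_a/k_d)(1 − D₀(k_a−k_d)/(k_d L₀))]
= [1/(1.56−0.248)] ln[(1.56/0.248)(1 − 3.04×1.312/(0.248×45.5))]
= (1/1.312) ln[6.290 × 0.6465] = 0.7622 × ln(4.067) = 0.7622 × 1.403 = 1.069 d.
D_c = (k_d/k_a) L₀ e^(−k_d t_c) = (0.248/1.56) × 45.5 × e^(−0.248×1.069) = 0.1590 × 45.5 × 0.7671 = 5.548 mg/L.
Minimum DO = C_s − D_c = 8.74 − 5.548 = 3.192 mg/L.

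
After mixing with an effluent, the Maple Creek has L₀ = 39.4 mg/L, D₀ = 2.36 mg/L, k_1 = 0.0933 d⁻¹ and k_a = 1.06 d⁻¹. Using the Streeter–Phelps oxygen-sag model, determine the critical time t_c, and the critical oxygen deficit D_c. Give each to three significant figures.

At the critical point dD/dt = 0, so k_1 L₀ e^(−k_1 t) = k_a D. Substituting D(t) from the Streeter–Phelps equation and solving for t gives
t_c = ln[(k_a/k_1)(1 − D₀(k_a−k_1)/(k_1 L₀))] / (k_a−k_1).
Here k_a−k_1 = 0.9667 d⁻¹ and 1 − D₀(k_a−k_1)/(k_1 L₀) = 1 − 2.36×0.9667/(0.0933×39.4) = 0.3794, so
t_c = ln(11.36 × 0.3794) / 0.9667 = 1.461 / 0.9667 = 1.511 d.
L(t_c) = L₀ e^(−k_1 t_c) = 39.4 × 0.8685 = 34.22 mg/L, and at the critical point k_a D_c = k_1 L, so D_c = (0.0933/1.06) × 34.22 = 3.012 mg/L.

t_c ≈ 1.51 d; D_c ≈ 3.01 mg/L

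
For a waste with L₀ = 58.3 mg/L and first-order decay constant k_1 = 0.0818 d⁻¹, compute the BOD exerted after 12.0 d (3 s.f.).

y ≈ 36.5 mg/L

y_t = L₀(1 − e^(−k_1 t)) = 58.3 × (1 − e^(−0.0818×12.0))
= 58.3 × (1 − 0.3747) = 58.3 × 0.6253 = 36.45 mg/L.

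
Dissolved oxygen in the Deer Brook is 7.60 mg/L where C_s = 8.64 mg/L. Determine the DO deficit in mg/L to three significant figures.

D ≈ 1.04 mg/L

D = C_s − C = 8.64 − 7.60 = 1.04 mg/L.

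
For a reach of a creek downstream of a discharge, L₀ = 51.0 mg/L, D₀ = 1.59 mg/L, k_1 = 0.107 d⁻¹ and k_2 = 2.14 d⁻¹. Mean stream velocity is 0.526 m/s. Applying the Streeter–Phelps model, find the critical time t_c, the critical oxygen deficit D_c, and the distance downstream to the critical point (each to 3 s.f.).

t_c ≈ 1.03 d; D_c ≈ 2.28 mg/L; x_c ≈ 46.9 km

At the critical point dD/dt = 0, so k_1 L₀ e^(−k_1 t) = k_2 D. Substituting D(t) from the Streeter–Phelps equation and solving for t gives
t_c = ln[(k_2/k_1)(1 − D₀(k_2−k_1)/(k_1 L₀))] / (k_2−k_1).
Here k_2−k_1 = 2.033 d⁻¹ and 1 − D₀(k_2−k_1)/(k_1 L₀) = 1 − 1.59×2.033/(0.107×51.0) = 0.4076, so
t_c = ln(20.00 × 0.4076) / 2.033 = 2.098 / 2.033 = 1.032 d.
L(t_c) = L₀ e^(−k_1 t_c) = 51.0 × 0.8954 = 45.67 mg/L, and at the critical point k_2 D_c = k_1 L, so D_c = (0.107/2.14) × 45.67 = 2.283 mg/L.
x_c = v t_c = 0.526 m/s × 1.032 d × 86400 s/d = 46910 m ≈ 46.9 km.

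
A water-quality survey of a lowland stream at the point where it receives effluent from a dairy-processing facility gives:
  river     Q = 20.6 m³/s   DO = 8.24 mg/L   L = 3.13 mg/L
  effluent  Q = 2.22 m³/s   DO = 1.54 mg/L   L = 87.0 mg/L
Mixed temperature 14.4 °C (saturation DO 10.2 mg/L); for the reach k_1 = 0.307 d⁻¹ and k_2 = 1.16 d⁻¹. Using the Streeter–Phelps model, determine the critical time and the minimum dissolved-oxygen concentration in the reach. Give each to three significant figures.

t_c ≈ 0.351 d; minimum DO ≈ 7.52 mg/L

Mixed DO = (20.6×8.24 + 2.22×1.54)/(20.6+2.22) = 173.2/22.82 = 7.588 mg/L.
Mixed L₀ = (20.6×3.13 + 2.22×87.0)/(22.82) = 257.6/22.82 = 11.29 mg/L.
Initial deficit D₀ = C_s − DO₀ = 10.2 − 7.588 = 2.612 mg/L.
t_c = (1/0.8530) ln[(1.16/0.307)(1 − 2.612×0.8530/(0.307×11.29))] = 1.172 × ln(1.350) = 0.3515 d.
D_c = (0.307/1.16) × 11.29 × e^(−0.307×0.3515) = 0.2647 × 11.29 × 0.8977 = 2.682 mg/L.
Minimum DO = 10.2 − 2.682 = 7.518 mg/L.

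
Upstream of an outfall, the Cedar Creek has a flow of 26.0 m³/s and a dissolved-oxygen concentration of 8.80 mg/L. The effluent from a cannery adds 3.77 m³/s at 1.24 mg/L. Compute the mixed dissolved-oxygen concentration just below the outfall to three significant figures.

7.84 mg/L

Flow-weighted mixing: C = (Q_r C_r + Q_w C_w)/(Q_r + Q_w)
= (26.0×8.80 + 3.77×1.24)/(26.0 + 3.77) = 233.5/29.77 = 7.843 mg/L.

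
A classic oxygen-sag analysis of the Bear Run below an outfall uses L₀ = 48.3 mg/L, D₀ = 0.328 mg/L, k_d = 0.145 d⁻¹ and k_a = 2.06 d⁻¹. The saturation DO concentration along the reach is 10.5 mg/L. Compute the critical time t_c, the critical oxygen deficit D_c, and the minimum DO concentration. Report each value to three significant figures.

t_c = [1/(k_a−k_d)] ln[(k_a/k_d)(1 − D₀(k_a−k_d)/(k_d L₀))]
= [1/(2.06−0.145)] ln[(2.06/0.145)(1 − 0.328×1.915/(0.145×48.3))]
= (1/1.915) ln[14.21 × 0.9103] = 0.5222 × ln(12.93) = 0.5222 × 2.560 = 1.337 d.
L(t_c) = L₀ e^(−k_d t_c) = 48.3 × 0.8238 = 39.79 mg/L, and at the critical point k_a D_c = k_d L, so D_c = (0.145/2.06) × 39.79 = 2.801 mg/L.
Minimum DO = C_s − D_c = 10.5 − 2.801 = 7.699 mg/L.

t_c ≈ 1.34 d; D_c ≈ 2.80 mg/L; min DO ≈ 7.70 mg/L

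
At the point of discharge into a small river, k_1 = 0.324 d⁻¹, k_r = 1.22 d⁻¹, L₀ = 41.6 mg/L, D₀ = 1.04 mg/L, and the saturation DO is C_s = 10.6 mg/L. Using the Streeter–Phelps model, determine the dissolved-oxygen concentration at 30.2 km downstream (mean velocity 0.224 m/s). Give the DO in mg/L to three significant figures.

Travel time t = x/v = 30.2 km / (0.224 m/s) = 30200 m / 0.224 m/s = 134800 s = 1.560 d.
k_1 L₀/(k_r−k_1) = 0.324×41.6/(1.22−0.324) = 13.48/0.8960 = 15.04 mg/L.
e^(−k_1 t) = e^(−0.324×1.560) = 0.6032; e^(−k_r t) = e^(−1.22×1.560) = 0.1490.
D = 15.04 × (0.6032 − 0.1490) + 1.04 × 0.1490 = 6.832 + 0.1550 = 6.987 mg/L.
DO = C_s − D = 10.6 − 6.987 = 3.613 mg/L.

DO ≈ 3.61 mg/L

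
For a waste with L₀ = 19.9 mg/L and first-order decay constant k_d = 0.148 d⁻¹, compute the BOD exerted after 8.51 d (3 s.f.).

y ≈ 14.3 mg/L

y_t = L₀(1 − e^(−k_d t)) = 19.9 × (1 − e^(−0.148×8.51))
= 19.9 × (1 − 0.2838) = 19.9 × 0.7162 = 14.25 mg/L.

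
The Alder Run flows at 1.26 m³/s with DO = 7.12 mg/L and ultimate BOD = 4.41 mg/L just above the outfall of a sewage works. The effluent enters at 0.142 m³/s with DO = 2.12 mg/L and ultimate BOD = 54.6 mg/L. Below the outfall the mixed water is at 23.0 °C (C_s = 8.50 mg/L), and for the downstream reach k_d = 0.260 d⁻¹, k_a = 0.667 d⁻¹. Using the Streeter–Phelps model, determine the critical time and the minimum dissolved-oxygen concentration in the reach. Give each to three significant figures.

Mixed DO = (1.26×7.12 + 0.142×2.12)/(1.26+0.142) = 9.272/1.402 = 6.614 mg/L.
Mixed L₀ = (1.26×4.41 + 0.142×54.6)/(1.402) = 13.31/1.402 = 9.493 mg/L.
Initial deficit D₀ = C_s − DO₀ = 8.50 − 6.614 = 1.886 mg/L.
t_c = (1/0.4070) ln[(0.667/0.260)(1 − 1.886×0.4070/(0.260×9.493))] = 2.457 × ln(1.767) = 1.399 d.
D_c = (0.260/0.667) × 9.493 × e^(−0.260×1.399) = 0.3898 × 9.493 × 0.6950 = 2.572 mg/L.
Minimum DO = 8.50 − 2.572 = 5.928 mg/L.

t_c ≈ 1.40 d; minimum DO ≈ 5.93 mg/L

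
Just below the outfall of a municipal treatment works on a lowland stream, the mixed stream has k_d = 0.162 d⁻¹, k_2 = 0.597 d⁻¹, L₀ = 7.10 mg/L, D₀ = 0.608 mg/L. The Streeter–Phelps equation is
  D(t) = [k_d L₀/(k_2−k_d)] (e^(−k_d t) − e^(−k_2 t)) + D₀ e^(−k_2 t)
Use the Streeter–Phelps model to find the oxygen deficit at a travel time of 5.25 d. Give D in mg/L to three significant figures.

k_d L₀/(k_2−k_d) = 0.162×7.10/(0.597−0.162) = 1.150/0.4350 = 2.644 mg/L.
e^(−k_d t) = e^(−0.162×5.250) = 0.4272; e^(−k_2 t) = e^(−0.597×5.250) = 0.04353.
D = 2.644 × (0.4272 − 0.04353) + 0.608 × 0.04353 = 1.014 + 0.02647 = 1.041 mg/L.

D ≈ 1.04 mg/L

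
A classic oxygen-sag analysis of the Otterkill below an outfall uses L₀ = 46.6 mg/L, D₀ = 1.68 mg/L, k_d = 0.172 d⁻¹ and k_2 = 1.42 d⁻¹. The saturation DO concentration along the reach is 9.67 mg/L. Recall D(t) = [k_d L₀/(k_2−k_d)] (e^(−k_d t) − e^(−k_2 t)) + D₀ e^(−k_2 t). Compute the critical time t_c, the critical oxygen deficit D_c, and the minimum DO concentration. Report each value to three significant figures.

t_c ≈ 1.45 d; D_c ≈ 4.40 mg/L; min DO ≈ 5.27 mg/L

At the critical point dD/dt = 0, so k_d L₀ e^(−k_d t) = k_2 D. Substituting D(t) from the Streeter–Phelps equation and solving for t gives
t_c = ln[(k_2/k_d)(1 − D₀(k_2−k_d)/(k_d L₀))] / (k_2−k_d).
Here k_2−k_d = 1.248 d⁻¹ and 1 − D₀(k_2−k_d)/(k_d L₀) = 1 − 1.68×1.248/(0.172×46.6) = 0.7384, so
t_c = ln(8.256 × 0.7384) / 1.248 = 1.808 / 1.248 = 1.448 d.
D_c = (k_d/k_2) L₀ e^(−k_d t_c) = (0.172/1.42) × 46.6 × e^(−0.172×1.448) = 0.1211 × 46.6 × 0.7795 = 4.400 mg/L.
Minimum DO = C_s − D_c = 9.67 − 4.400 = 5.270 mg/L.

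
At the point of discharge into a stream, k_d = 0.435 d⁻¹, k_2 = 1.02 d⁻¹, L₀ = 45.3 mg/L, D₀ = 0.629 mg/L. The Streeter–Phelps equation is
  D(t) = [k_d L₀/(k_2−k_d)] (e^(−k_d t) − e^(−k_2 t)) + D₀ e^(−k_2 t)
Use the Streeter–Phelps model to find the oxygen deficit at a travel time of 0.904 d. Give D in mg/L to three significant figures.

k_d L₀/(k_2−k_d) = 0.435×45.3/(1.02−0.435) = 19.71/0.5850 = 33.68 mg/L.
e^(−k_d t) = e^(−0.435×0.9040) = 0.6749; e^(−k_2 t) = e^(−1.02×0.9040) = 0.3977.
D = 33.68 × (0.6749 − 0.3977) + 0.629 × 0.3977 = 9.337 + 0.2501 = 9.587 mg/L.

D ≈ 9.59 mg/L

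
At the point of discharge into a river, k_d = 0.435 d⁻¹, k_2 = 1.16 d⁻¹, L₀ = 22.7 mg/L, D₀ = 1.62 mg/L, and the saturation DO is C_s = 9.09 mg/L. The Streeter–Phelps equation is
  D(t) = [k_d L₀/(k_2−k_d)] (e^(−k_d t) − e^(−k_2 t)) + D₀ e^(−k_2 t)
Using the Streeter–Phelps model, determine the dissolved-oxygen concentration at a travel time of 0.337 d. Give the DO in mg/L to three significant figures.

k_d L₀/(k_2−k_d) = 0.435×22.7/(1.16−0.435) = 9.874/0.7250 = 13.62 mg/L.
e^(−k_d t) = e^(−0.435×0.3370) = 0.8636; e^(−k_2 t) = e^(−1.16×0.3370) = 0.6764.
D = 13.62 × (0.8636 − 0.6764) + 1.62 × 0.6764 = 2.550 + 1.096 = 3.646 mg/L.
DO = C_s − D = 9.09 − 3.646 = 5.444 mg/L.

DO ≈ 5.44 mg/L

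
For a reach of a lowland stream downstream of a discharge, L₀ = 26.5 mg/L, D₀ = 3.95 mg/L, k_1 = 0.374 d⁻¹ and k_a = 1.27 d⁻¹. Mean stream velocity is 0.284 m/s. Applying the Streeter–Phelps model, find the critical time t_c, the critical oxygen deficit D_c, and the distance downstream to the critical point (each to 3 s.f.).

t_c ≈ 0.871 d; D_c ≈ 5.63 mg/L; x_c ≈ 21.4 km

With k_a/k_1 = 3.396 and 1 − D₀(k_a−k_1)/(k_1 L₀) = 0.6429,
t_c = ln(3.396 × 0.6429) / (1.27 − 0.374) = ln(2.183) / 0.8960 = 0.7808/0.8960 = 0.8714 d.
L(t_c) = L₀ e^(−k_1 t_c) = 26.5 × 0.7219 = 19.13 mg/L, and at the critical point k_a D_c = k_1 L, so D_c = (0.374/1.27) × 19.13 = 5.634 mg/L.
x_c = v t_c = 0.284 m/s × 0.8714 d × 86400 s/d = 21380 m ≈ 21.4 km.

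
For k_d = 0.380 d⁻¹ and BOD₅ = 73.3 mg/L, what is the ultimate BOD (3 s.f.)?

BOD₅ = L₀(1 − e^(−5k_d)) ⇒ L₀ = BOD₅ / (1 − e^(−5×0.380))
= 73.3 / (1 − 0.1496) = 73.3 / 0.8504 = 86.19 mg/L.

L₀ ≈ 86.2 mg/L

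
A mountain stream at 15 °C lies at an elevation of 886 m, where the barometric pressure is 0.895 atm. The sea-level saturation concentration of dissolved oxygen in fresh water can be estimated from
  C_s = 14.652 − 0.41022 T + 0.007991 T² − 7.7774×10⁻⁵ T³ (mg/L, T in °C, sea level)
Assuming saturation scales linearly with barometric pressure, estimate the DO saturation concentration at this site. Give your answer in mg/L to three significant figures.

C_s ≈ 8.98 mg/L

At sea level: C_s = 14.652 − 0.41022×15 + 0.007991×15² − 7.7774×10⁻⁵×15³ = 10.03 mg/L.
Pressure correction: C_s' = 10.03 × 0.895 = 8.981 mg/L.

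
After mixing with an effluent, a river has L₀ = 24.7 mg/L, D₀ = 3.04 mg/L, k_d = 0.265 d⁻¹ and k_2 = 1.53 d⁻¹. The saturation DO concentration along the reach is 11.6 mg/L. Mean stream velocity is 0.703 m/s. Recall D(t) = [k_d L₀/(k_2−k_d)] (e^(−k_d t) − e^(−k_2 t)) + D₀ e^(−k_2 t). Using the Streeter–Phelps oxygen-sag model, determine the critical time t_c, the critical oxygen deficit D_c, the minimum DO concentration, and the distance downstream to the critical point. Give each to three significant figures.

t_c ≈ 0.686 d; D_c ≈ 3.57 mg/L; min DO ≈ 8.03 mg/L; x_c ≈ 41.7 km

t_c = [1/(k_2−k_d)] ln[(k_2/k_d)(1 − D₀(k_2−k_d)/(k_d L₀))]
= [1/(1.53−0.265)] ln[(1.53/0.265)(1 − 3.04×1.265/(0.265×24.7))]
= (1/1.265) ln[5.774 × 0.4125] = 0.7905 × ln(2.381) = 0.7905 × 0.8677 = 0.6860 d.
D_c = (k_d/k_2) L₀ e^(−k_d t_c) = (0.265/1.53) × 24.7 × e^(−0.265×0.6860) = 0.1732 × 24.7 × 0.8338 = 3.567 mg/L.
Minimum DO = C_s − D_c = 11.6 − 3.567 = 8.033 mg/L.
x_c = v t_c = 0.703 m/s × 0.6860 d × 86400 s/d = 41660 m ≈ 41.7 km.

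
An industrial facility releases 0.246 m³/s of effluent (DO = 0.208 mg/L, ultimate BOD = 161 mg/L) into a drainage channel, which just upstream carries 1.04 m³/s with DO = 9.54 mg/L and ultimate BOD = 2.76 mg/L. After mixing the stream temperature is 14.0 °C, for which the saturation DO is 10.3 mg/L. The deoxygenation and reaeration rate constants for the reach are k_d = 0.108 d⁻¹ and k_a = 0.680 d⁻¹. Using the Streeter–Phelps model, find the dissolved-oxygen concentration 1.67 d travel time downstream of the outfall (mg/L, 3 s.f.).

DO ≈ 6.28 mg/L

Mixed DO = (1.04×9.54 + 0.246×0.208)/(1.04+0.246) = 9.973/1.286 = 7.755 mg/L.
Mixed L₀ = (1.04×2.76 + 0.246×161)/(1.286) = 42.48/1.286 = 33.03 mg/L.
Initial deficit D₀ = C_s − DO₀ = 10.3 − 7.755 = 2.545 mg/L.
D(1.67) = [0.108×33.03/(0.680−0.108)](e^(−0.108×1.67) − e^(−0.680×1.67)) + 2.545 e^(−0.680×1.67)
= 6.236 × (0.8350 − 0.3212) + 2.545 × 0.3212 = 4.021 mg/L.
DO = 10.3 − 4.021 = 6.279 mg/L.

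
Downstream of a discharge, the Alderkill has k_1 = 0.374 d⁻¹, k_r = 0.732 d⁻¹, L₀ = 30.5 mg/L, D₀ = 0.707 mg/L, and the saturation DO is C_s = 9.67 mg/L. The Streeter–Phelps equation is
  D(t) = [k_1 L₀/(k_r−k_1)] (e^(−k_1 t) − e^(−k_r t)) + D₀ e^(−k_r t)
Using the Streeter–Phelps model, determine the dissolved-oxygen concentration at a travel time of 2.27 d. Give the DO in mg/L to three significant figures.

DO ≈ 1.95 mg/L

k_1 L₀/(k_r−k_1) = 0.374×30.5/(0.732−0.374) = 11.41/0.3580 = 31.86 mg/L.
e^(−k_1 t) = e^(−0.374×2.270) = 0.4279; e^(−k_r t) = e^(−0.732×2.270) = 0.1898.
D = 31.86 × (0.4279 − 0.1898) + 0.707 × 0.1898 = 7.584 + 0.1342 = 7.718 mg/L.
DO = C_s − D = 9.67 − 7.718 = 1.952 mg/L.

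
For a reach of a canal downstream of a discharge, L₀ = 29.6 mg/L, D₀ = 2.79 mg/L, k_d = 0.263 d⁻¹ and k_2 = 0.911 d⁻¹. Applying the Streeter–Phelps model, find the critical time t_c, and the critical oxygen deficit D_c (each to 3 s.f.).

t_c ≈ 1.51 d; D_c ≈ 5.75 mg/L

With k_2/k_d = 3.464 and 1 − D₀(k_2−k_d)/(k_d L₀) = 0.7678,
t_c = ln(3.464 × 0.7678) / (0.911 − 0.263) = ln(2.659) / 0.6480 = 0.9781/0.6480 = 1.509 d.
L(t_c) = L₀ e^(−k_d t_c) = 29.6 × 0.6723 = 19.90 mg/L, and at the critical point k_2 D_c = k_d L, so D_c = (0.263/0.911) × 19.90 = 5.745 mg/L.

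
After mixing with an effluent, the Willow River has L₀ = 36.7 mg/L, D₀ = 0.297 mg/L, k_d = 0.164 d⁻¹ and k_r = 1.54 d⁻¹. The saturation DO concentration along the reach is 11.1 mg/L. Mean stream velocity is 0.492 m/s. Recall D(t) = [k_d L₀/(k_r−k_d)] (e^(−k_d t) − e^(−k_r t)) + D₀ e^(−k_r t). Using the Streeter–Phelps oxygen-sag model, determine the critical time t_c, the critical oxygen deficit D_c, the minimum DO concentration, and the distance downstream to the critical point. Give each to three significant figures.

t_c ≈ 1.58 d; D_c ≈ 3.02 mg/L; min DO ≈ 8.08 mg/L; x_c ≈ 67.0 km

With k_r/k_d = 9.390 and 1 − D₀(k_r−k_d)/(k_d L₀) = 0.9321,
t_c = ln(9.390 × 0.9321) / (1.54 − 0.164) = ln(8.753) / 1.376 = 2.169/1.376 = 1.577 d.
D_c = (k_d/k_r) L₀ e^(−k_d t_c) = (0.164/1.54) × 36.7 × e^(−0.164×1.577) = 0.1065 × 36.7 × 0.7722 = 3.018 mg/L.
Minimum DO = C_s − D_c = 11.1 − 3.018 = 8.082 mg/L.
x_c = v t_c = 0.492 m/s × 1.577 d × 86400 s/d = 67020 m ≈ 67.0 km.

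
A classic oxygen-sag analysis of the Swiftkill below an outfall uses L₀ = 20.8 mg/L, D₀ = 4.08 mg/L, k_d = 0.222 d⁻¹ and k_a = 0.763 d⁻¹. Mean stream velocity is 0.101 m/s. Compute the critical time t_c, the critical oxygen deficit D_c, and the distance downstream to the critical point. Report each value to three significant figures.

At the critical point dD/dt = 0, so k_d L₀ e^(−k_d t) = k_a D. Substituting D(t) from the Streeter–Phelps equation and solving for t gives
t_c = ln[(k_a/k_d)(1 − D₀(k_a−k_d)/(k_d L₀))] / (k_a−k_d).
Here k_a−k_d = 0.5410 d⁻¹ and 1 − D₀(k_a−k_d)/(k_d L₀) = 1 − 4.08×0.5410/(0.222×20.8) = 0.5220, so
t_c = ln(3.437 × 0.5220) / 0.5410 = 0.5845 / 0.5410 = 1.080 d.
D_c = (k_d/k_a) L₀ e^(−k_d t_c) = (0.222/0.763) × 20.8 × e^(−0.222×1.080) = 0.2910 × 20.8 × 0.7868 = 4.761 mg/L.
x_c = v t_c = 0.101 m/s × 1.080 d × 86400 s/d = 9427 m ≈ 9.43 km.

t_c ≈ 1.08 d; D_c ≈ 4.76 mg/L; x_c ≈ 9.43 km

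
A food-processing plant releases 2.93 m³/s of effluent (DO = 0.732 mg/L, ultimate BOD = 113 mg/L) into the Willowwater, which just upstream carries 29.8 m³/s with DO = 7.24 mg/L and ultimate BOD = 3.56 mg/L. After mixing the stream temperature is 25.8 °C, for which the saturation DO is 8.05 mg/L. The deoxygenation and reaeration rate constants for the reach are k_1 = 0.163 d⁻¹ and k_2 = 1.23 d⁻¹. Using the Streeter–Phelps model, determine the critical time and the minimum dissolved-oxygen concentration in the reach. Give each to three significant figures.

t_c ≈ 0.819 d; minimum DO ≈ 6.50 mg/L

Mixed DO = (29.8×7.24 + 2.93×0.732)/(29.8+2.93) = 217.9/32.73 = 6.657 mg/L.
Mixed L₀ = (29.8×3.56 + 2.93×113)/(32.73) = 437.2/32.73 = 13.36 mg/L.
Initial deficit D₀ = C_s − DO₀ = 8.05 − 6.657 = 1.393 mg/L.
t_c = (1/1.067) ln[(1.23/0.163)(1 − 1.393×1.067/(0.163×13.36))] = 0.9372 × ln(2.396) = 0.8189 d.
D_c = (0.163/1.23) × 13.36 × e^(−0.163×0.8189) = 0.1325 × 13.36 × 0.8750 = 1.549 mg/L.
Minimum DO = 8.05 − 1.549 = 6.501 mg/L.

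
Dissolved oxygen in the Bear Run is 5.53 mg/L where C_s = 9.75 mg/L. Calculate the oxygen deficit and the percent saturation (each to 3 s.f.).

D ≈ 4.22 mg/L; 56.7 % saturation

D = C_s − C = 9.75 − 5.53 = 4.22 mg/L.
% saturation = 5.53/9.75 × 100 = 56.7 %.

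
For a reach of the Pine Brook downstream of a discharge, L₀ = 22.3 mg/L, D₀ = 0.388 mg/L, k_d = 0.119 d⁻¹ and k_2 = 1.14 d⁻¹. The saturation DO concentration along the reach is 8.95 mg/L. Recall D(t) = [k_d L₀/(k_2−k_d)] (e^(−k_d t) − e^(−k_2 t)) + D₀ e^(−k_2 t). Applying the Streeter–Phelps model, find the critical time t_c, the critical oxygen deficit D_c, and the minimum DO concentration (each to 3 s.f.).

t_c ≈ 2.05 d; D_c ≈ 1.82 mg/L; min DO ≈ 7.13 mg/L

At the critical point dD/dt = 0, so k_d L₀ e^(−k_d t) = k_2 D. Substituting D(t) from the Streeter–Phelps equation and solving for t gives
t_c = ln[(k_2/k_d)(1 − D₀(k_2−k_d)/(k_d L₀))] / (k_2−k_d).
Here k_2−k_d = 1.021 d⁻¹ and 1 − D₀(k_2−k_d)/(k_d L₀) = 1 − 0.388×1.021/(0.119×22.3) = 0.8507, so
t_c = ln(9.580 × 0.8507) / 1.021 = 2.098 / 1.021 = 2.055 d.
D_c = (k_d/k_2) L₀ e^(−k_d t_c) = (0.119/1.14) × 22.3 × e^(−0.119×2.055) = 0.1044 × 22.3 × 0.7831 = 1.823 mg/L.
Minimum DO = C_s − D_c = 8.95 − 1.823 = 7.127 mg/L.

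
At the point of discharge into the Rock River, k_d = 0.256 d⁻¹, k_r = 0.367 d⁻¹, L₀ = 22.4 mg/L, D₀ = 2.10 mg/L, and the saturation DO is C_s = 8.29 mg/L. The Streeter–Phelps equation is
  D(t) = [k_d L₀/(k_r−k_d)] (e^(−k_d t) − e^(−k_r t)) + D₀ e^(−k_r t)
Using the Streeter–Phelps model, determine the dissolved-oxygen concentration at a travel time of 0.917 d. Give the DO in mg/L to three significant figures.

DO ≈ 2.84 mg/L

k_d L₀/(k_r−k_d) = 0.256×22.4/(0.367−0.256) = 5.734/0.1110 = 51.66 mg/L.
e^(−k_d t) = e^(−0.256×0.9170) = 0.7908; e^(−k_r t) = e^(−0.367×0.9170) = 0.7142.
D = 51.66 × (0.7908 − 0.7142) + 2.10 × 0.7142 = 3.954 + 1.500 = 5.453 mg/L.
DO = C_s − D = 8.29 − 5.453 = 2.837 mg/L.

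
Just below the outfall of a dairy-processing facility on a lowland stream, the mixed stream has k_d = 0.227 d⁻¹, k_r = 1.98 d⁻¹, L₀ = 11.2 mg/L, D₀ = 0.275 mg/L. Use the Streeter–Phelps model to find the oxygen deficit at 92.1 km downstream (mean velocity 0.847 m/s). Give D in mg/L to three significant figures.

Travel time t = x/v = 92.1 km / (0.847 m/s) = 92100 m / 0.847 m/s = 108700 s = 1.259 d.
k_d L₀/(k_r−k_d) = 0.227×11.2/(1.98−0.227) = 2.542/1.753 = 1.450 mg/L.
e^(−k_d t) = e^(−0.227×1.259) = 0.7515; e^(−k_r t) = e^(−1.98×1.259) = 0.08275.
D = 1.450 × (0.7515 − 0.08275) + 0.275 × 0.08275 = 0.9699 + 0.02276 = 0.9926 mg/L.

D ≈ 0.993 mg/L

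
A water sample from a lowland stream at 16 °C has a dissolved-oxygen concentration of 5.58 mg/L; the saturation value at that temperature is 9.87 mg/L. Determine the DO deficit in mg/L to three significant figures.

D = C_s − C = 9.87 − 5.58 = 4.29 mg/L.

D ≈ 4.29 mg/L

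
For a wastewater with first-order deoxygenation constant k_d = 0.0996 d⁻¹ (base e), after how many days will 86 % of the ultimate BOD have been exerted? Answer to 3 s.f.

y/L₀ = 1 − e^(−k_d t) = 0.86 ⇒ e^(−k_d t) = 0.140
t = −ln(0.140) / 0.0996 = 1.966 / 0.0996 = 19.74 d.

t ≈ 19.7 d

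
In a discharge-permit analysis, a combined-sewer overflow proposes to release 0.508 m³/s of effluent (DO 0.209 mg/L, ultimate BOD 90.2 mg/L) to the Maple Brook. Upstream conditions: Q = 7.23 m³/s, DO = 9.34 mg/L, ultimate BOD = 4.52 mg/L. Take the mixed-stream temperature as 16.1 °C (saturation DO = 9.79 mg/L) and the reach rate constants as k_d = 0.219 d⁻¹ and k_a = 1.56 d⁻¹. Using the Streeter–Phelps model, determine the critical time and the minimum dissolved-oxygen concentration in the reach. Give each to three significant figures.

Mixed DO = (7.23×9.34 + 0.508×0.209)/(7.23+0.508) = 67.63/7.738 = 8.741 mg/L.
Mixed L₀ = (7.23×4.52 + 0.508×90.2)/(7.738) = 78.50/7.738 = 10.14 mg/L.
Initial deficit D₀ = C_s − DO₀ = 9.79 − 8.741 = 1.049 mg/L.
t_c = (1/1.341) ln[(1.56/0.219)(1 − 1.049×1.341/(0.219×10.14))] = 0.7457 × ln(2.611) = 0.7157 d.
D_c = (0.219/1.56) × 10.14 × e^(−0.219×0.7157) = 0.1404 × 10.14 × 0.8549 = 1.218 mg/L.
Minimum DO = 9.79 − 1.218 = 8.572 mg/L.

t_c ≈ 0.716 d; minimum DO ≈ 8.57 mg/L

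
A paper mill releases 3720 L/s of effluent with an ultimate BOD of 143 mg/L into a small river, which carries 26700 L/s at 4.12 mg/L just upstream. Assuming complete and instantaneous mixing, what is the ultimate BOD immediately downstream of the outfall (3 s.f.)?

Flow-weighted mixing: C = (Q_r C_r + Q_w C_w)/(Q_r + Q_w)
= (26700×4.12 + 3720×143)/(26700 + 3720) = 642000/30420 = 21.10 mg/L.

21.1 mg/L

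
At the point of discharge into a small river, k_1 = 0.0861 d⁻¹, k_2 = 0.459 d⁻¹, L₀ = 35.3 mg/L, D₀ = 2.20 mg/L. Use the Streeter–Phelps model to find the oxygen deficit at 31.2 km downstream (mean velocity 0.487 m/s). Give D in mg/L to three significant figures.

D ≈ 3.41 mg/L

Travel time t = x/v = 31.2 km / (0.487 m/s) = 31200 m / 0.487 m/s = 64070 s = 0.7415 d.
k_1 L₀/(k_2−k_1) = 0.0861×35.3/(0.459−0.0861) = 3.039/0.3729 = 8.151 mg/L.
e^(−k_1 t) = e^(−0.0861×0.7415) = 0.9382; e^(−k_2 t) = e^(−0.459×0.7415) = 0.7115.
D = 8.151 × (0.9382 − 0.7115) + 2.20 × 0.7115 = 1.847 + 1.565 = 3.413 mg/L.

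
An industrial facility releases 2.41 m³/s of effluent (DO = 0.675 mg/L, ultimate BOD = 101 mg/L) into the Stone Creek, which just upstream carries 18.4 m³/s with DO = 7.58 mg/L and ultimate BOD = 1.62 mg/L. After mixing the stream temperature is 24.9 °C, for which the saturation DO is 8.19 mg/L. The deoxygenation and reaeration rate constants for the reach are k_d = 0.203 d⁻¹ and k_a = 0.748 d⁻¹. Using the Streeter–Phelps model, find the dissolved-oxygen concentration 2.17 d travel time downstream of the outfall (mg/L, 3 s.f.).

DO ≈ 5.73 mg/L

Mixed DO = (18.4×7.58 + 2.41×0.675)/(18.4+2.41) = 141.1/20.81 = 6.780 mg/L.
Mixed L₀ = (18.4×1.62 + 2.41×101)/(20.81) = 273.2/20.81 = 13.13 mg/L.
Initial deficit D₀ = C_s − DO₀ = 8.19 − 6.780 = 1.410 mg/L.
D(2.17) = [0.203×13.13/(0.748−0.203)](e^(−0.203×2.17) − e^(−0.748×2.17)) + 1.410 e^(−0.748×2.17)
= 4.890 × (0.6437 − 0.1973) + 1.410 × 0.1973 = 2.461 mg/L.
DO = 8.19 − 2.461 = 5.729 mg/L.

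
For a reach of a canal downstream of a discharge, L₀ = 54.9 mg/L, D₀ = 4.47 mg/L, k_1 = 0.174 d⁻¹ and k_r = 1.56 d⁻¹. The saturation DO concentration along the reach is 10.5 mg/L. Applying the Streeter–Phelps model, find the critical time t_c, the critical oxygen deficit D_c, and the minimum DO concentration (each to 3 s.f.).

With k_r/k_1 = 8.966 and 1 − D₀(k_r−k_1)/(k_1 L₀) = 0.3514,
t_c = ln(8.966 × 0.3514) / (1.56 − 0.174) = ln(3.151) / 1.386 = 1.148/1.386 = 0.8280 d.
D_c = (k_1/k_r) L₀ e^(−k_1 t_c) = (0.174/1.56) × 54.9 × e^(−0.174×0.8280) = 0.1115 × 54.9 × 0.8658 = 5.302 mg/L.
Minimum DO = C_s − D_c = 10.5 − 5.302 = 5.198 mg/L.

t_c ≈ 0.828 d; D_c ≈ 5.30 mg/L; min DO ≈ 5.20 mg/L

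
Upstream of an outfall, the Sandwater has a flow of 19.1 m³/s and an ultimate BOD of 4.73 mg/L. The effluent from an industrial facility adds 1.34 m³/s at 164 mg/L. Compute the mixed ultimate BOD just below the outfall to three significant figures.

Flow-weighted mixing: C = (Q_r C_r + Q_w C_w)/(Q_r + Q_w)
= (19.1×4.73 + 1.34×164)/(19.1 + 1.34) = 310.1/20.44 = 15.17 mg/L.

15.2 mg/L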